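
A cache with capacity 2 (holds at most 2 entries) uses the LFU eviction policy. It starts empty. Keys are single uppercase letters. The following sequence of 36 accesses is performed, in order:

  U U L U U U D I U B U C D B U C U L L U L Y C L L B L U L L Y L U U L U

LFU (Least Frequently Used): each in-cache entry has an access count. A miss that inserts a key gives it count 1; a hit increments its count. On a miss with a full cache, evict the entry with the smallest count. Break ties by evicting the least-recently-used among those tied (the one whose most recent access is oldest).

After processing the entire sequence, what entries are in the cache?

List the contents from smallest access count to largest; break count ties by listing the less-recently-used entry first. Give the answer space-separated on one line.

LFU simulation (capacity=2):
  1. access U: MISS. Cache: [U(c=1)]
  2. access U: HIT, count now 2. Cache: [U(c=2)]
  3. access L: MISS. Cache: [L(c=1) U(c=2)]
  4. access U: HIT, count now 3. Cache: [L(c=1) U(c=3)]
  5. access U: HIT, count now 4. Cache: [L(c=1) U(c=4)]
  6. access U: HIT, count now 5. Cache: [L(c=1) U(c=5)]
  7. access D: MISS, evict L(c=1). Cache: [D(c=1) U(c=5)]
  8. access I: MISS, evict D(c=1). Cache: [I(c=1) U(c=5)]
  9. access U: HIT, count now 6. Cache: [I(c=1) U(c=6)]
  10. access B: MISS, evict I(c=1). Cache: [B(c=1) U(c=6)]
  11. access U: HIT, count now 7. Cache: [B(c=1) U(c=7)]
  12. access C: MISS, evict B(c=1). Cache: [C(c=1) U(c=7)]
  13. access D: MISS, evict C(c=1). Cache: [D(c=1) U(c=7)]
  14. access B: MISS, evict D(c=1). Cache: [B(c=1) U(c=7)]
  15. access U: HIT, count now 8. Cache: [B(c=1) U(c=8)]
  16. access C: MISS, evict B(c=1). Cache: [C(c=1) U(c=8)]
  17. access U: HIT, count now 9. Cache: [C(c=1) U(c=9)]
  18. access L: MISS, evict C(c=1). Cache: [L(c=1) U(c=9)]
  19. access L: HIT, count now 2. Cache: [L(c=2) U(c=9)]
  20. access U: HIT, count now 10. Cache: [L(c=2) U(c=10)]
  21. access L: HIT, count now 3. Cache: [L(c=3) U(c=10)]
  22. access Y: MISS, evict L(c=3). Cache: [Y(c=1) U(c=10)]
  23. access C: MISS, evict Y(c=1). Cache: [C(c=1) U(c=10)]
  24. access L: MISS, evict C(c=1). Cache: [L(c=1) U(c=10)]
  25. access L: HIT, count now 2. Cache: [L(c=2) U(c=10)]
  26. access B: MISS, evict L(c=2). Cache: [B(c=1) U(c=10)]
  27. access L: MISS, evict B(c=1). Cache: [L(c=1) U(c=10)]
  28. access U: HIT, count now 11. Cache: [L(c=1) U(c=11)]
  29. access L: HIT, count now 2. Cache: [L(c=2) U(c=11)]
  30. access L: HIT, count now 3. Cache: [L(c=3) U(c=11)]
  31. access Y: MISS, evict L(c=3). Cache: [Y(c=1) U(c=11)]
  32. access L: MISS, evict Y(c=1). Cache: [L(c=1) U(c=11)]
  33. access U: HIT, count now 12. Cache: [L(c=1) U(c=12)]
  34. access U: HIT, count now 13. Cache: [L(c=1) U(c=13)]
  35. access L: HIT, count now 2. Cache: [L(c=2) U(c=13)]
  36. access U: HIT, count now 14. Cache: [L(c=2) U(c=14)]
Total: 19 hits, 17 misses, 15 evictions

Answer: L U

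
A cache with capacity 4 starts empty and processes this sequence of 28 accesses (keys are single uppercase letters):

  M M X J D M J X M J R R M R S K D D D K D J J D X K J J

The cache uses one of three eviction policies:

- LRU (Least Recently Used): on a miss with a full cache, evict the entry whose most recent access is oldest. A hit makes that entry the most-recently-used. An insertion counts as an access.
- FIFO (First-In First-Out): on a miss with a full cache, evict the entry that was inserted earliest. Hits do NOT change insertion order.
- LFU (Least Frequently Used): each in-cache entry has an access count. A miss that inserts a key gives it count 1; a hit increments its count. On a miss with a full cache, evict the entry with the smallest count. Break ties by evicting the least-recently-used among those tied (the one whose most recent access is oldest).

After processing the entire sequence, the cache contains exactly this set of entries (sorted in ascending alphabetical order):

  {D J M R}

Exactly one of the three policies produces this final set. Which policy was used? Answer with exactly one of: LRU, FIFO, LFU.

Answer: LFU

Derivation:
Simulating under each policy and comparing final sets:
  LRU: final set = {D J K X} -> differs
  FIFO: final set = {D J K X} -> differs
  LFU: final set = {D J M R} -> MATCHES target
Only LFU produces the target set.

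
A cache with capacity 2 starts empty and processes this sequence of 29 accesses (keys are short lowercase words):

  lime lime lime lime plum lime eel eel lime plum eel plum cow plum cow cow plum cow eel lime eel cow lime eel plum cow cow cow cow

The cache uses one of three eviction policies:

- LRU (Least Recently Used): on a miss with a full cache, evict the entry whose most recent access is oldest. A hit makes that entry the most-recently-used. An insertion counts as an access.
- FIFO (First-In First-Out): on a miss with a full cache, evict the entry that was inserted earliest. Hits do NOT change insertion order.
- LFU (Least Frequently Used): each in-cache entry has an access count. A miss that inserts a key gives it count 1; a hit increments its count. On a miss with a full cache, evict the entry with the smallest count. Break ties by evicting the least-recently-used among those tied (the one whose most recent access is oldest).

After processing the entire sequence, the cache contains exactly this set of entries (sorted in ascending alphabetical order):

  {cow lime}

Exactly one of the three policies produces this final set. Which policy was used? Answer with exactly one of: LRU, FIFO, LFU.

Answer: LFU

Derivation:
Simulating under each policy and comparing final sets:
  LRU: final set = {cow plum} -> differs
  FIFO: final set = {cow plum} -> differs
  LFU: final set = {cow lime} -> MATCHES target
Only LFU produces the target set.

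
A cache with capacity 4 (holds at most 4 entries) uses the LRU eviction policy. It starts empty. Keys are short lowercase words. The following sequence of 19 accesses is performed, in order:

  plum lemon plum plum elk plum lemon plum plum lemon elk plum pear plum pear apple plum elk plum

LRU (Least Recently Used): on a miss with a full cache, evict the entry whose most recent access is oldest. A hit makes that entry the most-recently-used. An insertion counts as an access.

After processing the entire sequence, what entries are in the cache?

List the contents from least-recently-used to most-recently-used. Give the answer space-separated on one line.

Answer: pear apple elk plum

Derivation:
LRU simulation (capacity=4):
  1. access plum: MISS. Cache (LRU->MRU): [plum]
  2. access lemon: MISS. Cache (LRU->MRU): [plum lemon]
  3. access plum: HIT. Cache (LRU->MRU): [lemon plum]
  4. access plum: HIT. Cache (LRU->MRU): [lemon plum]
  5. access elk: MISS. Cache (LRU->MRU): [lemon plum elk]
  6. access plum: HIT. Cache (LRU->MRU): [lemon elk plum]
  7. access lemon: HIT. Cache (LRU->MRU): [elk plum lemon]
  8. access plum: HIT. Cache (LRU->MRU): [elk lemon plum]
  9. access plum: HIT. Cache (LRU->MRU): [elk lemon plum]
  10. access lemon: HIT. Cache (LRU->MRU): [elk plum lemon]
  11. access elk: HIT. Cache (LRU->MRU): [plum lemon elk]
  12. access plum: HIT. Cache (LRU->MRU): [lemon elk plum]
  13. access pear: MISS. Cache (LRU->MRU): [lemon elk plum pear]
  14. access plum: HIT. Cache (LRU->MRU): [lemon elk pear plum]
  15. access pear: HIT. Cache (LRU->MRU): [lemon elk plum pear]
  16. access apple: MISS, evict lemon. Cache (LRU->MRU): [elk plum pear apple]
  17. access plum: HIT. Cache (LRU->MRU): [elk pear apple plum]
  18. access elk: HIT. Cache (LRU->MRU): [pear apple plum elk]
  19. access plum: HIT. Cache (LRU->MRU): [pear apple elk plum]
Total: 14 hits, 5 misses, 1 evictions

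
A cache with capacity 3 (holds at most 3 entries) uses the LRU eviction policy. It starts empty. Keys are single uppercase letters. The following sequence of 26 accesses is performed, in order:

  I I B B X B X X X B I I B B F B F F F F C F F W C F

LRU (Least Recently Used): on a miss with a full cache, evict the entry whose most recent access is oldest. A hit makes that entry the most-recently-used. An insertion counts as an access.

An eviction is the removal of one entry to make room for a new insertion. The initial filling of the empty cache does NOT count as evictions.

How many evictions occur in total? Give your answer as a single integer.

LRU simulation (capacity=3):
  1. access I: MISS. Cache (LRU->MRU): [I]
  2. access I: HIT. Cache (LRU->MRU): [I]
  3. access B: MISS. Cache (LRU->MRU): [I B]
  4. access B: HIT. Cache (LRU->MRU): [I B]
  5. access X: MISS. Cache (LRU->MRU): [I B X]
  6. access B: HIT. Cache (LRU->MRU): [I X B]
  7. access X: HIT. Cache (LRU->MRU): [I B X]
  8. access X: HIT. Cache (LRU->MRU): [I B X]
  9. access X: HIT. Cache (LRU->MRU): [I B X]
  10. access B: HIT. Cache (LRU->MRU): [I X B]
  11. access I: HIT. Cache (LRU->MRU): [X B I]
  12. access I: HIT. Cache (LRU->MRU): [X B I]
  13. access B: HIT. Cache (LRU->MRU): [X I B]
  14. access B: HIT. Cache (LRU->MRU): [X I B]
  15. access F: MISS, evict X. Cache (LRU->MRU): [I B F]
  16. access B: HIT. Cache (LRU->MRU): [I F B]
  17. access F: HIT. Cache (LRU->MRU): [I B F]
  18. access F: HIT. Cache (LRU->MRU): [I B F]
  19. access F: HIT. Cache (LRU->MRU): [I B F]
  20. access F: HIT. Cache (LRU->MRU): [I B F]
  21. access C: MISS, evict I. Cache (LRU->MRU): [B F C]
  22. access F: HIT. Cache (LRU->MRU): [B C F]
  23. access F: HIT. Cache (LRU->MRU): [B C F]
  24. access W: MISS, evict B. Cache (LRU->MRU): [C F W]
  25. access C: HIT. Cache (LRU->MRU): [F W C]
  26. access F: HIT. Cache (LRU->MRU): [W C F]
Total: 20 hits, 6 misses, 3 evictions

Answer: 3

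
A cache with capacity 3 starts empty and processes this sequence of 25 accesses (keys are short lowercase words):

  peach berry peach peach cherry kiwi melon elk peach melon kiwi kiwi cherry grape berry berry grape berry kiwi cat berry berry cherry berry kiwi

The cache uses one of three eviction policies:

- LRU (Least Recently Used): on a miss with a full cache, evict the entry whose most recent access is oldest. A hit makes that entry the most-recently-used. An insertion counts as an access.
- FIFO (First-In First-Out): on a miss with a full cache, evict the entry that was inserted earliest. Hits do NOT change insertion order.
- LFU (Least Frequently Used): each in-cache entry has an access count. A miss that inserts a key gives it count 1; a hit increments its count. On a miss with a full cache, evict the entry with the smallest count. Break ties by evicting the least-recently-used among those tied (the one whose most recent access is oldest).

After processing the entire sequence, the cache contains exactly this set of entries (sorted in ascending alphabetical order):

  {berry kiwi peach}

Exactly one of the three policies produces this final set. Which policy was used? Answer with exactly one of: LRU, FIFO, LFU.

Answer: LFU

Derivation:
Simulating under each policy and comparing final sets:
  LRU: final set = {berry cherry kiwi} -> differs
  FIFO: final set = {berry cherry kiwi} -> differs
  LFU: final set = {berry kiwi peach} -> MATCHES target
Only LFU produces the target set.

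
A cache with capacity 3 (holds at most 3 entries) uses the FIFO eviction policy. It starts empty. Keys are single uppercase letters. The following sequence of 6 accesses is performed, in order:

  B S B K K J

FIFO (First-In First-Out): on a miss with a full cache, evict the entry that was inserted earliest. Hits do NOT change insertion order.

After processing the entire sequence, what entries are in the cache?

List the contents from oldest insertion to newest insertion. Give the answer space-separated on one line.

FIFO simulation (capacity=3):
  1. access B: MISS. Cache (old->new): [B]
  2. access S: MISS. Cache (old->new): [B S]
  3. access B: HIT. Cache (old->new): [B S]
  4. access K: MISS. Cache (old->new): [B S K]
  5. access K: HIT. Cache (old->new): [B S K]
  6. access J: MISS, evict B. Cache (old->new): [S K J]
Total: 2 hits, 4 misses, 1 evictions

Answer: S K J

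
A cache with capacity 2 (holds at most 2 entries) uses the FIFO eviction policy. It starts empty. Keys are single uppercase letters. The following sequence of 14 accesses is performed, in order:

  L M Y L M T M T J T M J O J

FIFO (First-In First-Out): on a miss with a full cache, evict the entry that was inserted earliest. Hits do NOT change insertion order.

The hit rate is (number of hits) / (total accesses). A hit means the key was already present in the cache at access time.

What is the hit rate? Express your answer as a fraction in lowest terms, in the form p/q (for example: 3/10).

Answer: 2/7

Derivation:
FIFO simulation (capacity=2):
  1. access L: MISS. Cache (old->new): [L]
  2. access M: MISS. Cache (old->new): [L M]
  3. access Y: MISS, evict L. Cache (old->new): [M Y]
  4. access L: MISS, evict M. Cache (old->new): [Y L]
  5. access M: MISS, evict Y. Cache (old->new): [L M]
  6. access T: MISS, evict L. Cache (old->new): [M T]
  7. access M: HIT. Cache (old->new): [M T]
  8. access T: HIT. Cache (old->new): [M T]
  9. access J: MISS, evict M. Cache (old->new): [T J]
  10. access T: HIT. Cache (old->new): [T J]
  11. access M: MISS, evict T. Cache (old->new): [J M]
  12. access J: HIT. Cache (old->new): [J M]
  13. access O: MISS, evict J. Cache (old->new): [M O]
  14. access J: MISS, evict M. Cache (old->new): [O J]
Total: 4 hits, 10 misses, 8 evictions

Hit rate = 4/14 = 2/7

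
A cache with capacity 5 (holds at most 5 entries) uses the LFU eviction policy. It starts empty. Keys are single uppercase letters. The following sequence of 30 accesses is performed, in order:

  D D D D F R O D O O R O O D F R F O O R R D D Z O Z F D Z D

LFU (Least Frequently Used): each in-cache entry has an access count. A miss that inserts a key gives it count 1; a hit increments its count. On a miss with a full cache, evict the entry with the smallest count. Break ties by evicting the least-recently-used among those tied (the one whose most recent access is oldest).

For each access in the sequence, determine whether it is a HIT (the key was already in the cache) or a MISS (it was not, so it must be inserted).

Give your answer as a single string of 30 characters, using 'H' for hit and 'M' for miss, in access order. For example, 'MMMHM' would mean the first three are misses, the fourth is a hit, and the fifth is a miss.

Answer: MHHHMMMHHHHHHHHHHHHHHHHMHHHHHH

Derivation:
LFU simulation (capacity=5):
  1. access D: MISS. Cache: [D(c=1)]
  2. access D: HIT, count now 2. Cache: [D(c=2)]
  3. access D: HIT, count now 3. Cache: [D(c=3)]
  4. access D: HIT, count now 4. Cache: [D(c=4)]
  5. access F: MISS. Cache: [F(c=1) D(c=4)]
  6. access R: MISS. Cache: [F(c=1) R(c=1) D(c=4)]
  7. access O: MISS. Cache: [F(c=1) R(c=1) O(c=1) D(c=4)]
  8. access D: HIT, count now 5. Cache: [F(c=1) R(c=1) O(c=1) D(c=5)]
  9. access O: HIT, count now 2. Cache: [F(c=1) R(c=1) O(c=2) D(c=5)]
  10. access O: HIT, count now 3. Cache: [F(c=1) R(c=1) O(c=3) D(c=5)]
  11. access R: HIT, count now 2. Cache: [F(c=1) R(c=2) O(c=3) D(c=5)]
  12. access O: HIT, count now 4. Cache: [F(c=1) R(c=2) O(c=4) D(c=5)]
  13. access O: HIT, count now 5. Cache: [F(c=1) R(c=2) D(c=5) O(c=5)]
  14. access D: HIT, count now 6. Cache: [F(c=1) R(c=2) O(c=5) D(c=6)]
  15. access F: HIT, count now 2. Cache: [R(c=2) F(c=2) O(c=5) D(c=6)]
  16. access R: HIT, count now 3. Cache: [F(c=2) R(c=3) O(c=5) D(c=6)]
  17. access F: HIT, count now 3. Cache: [R(c=3) F(c=3) O(c=5) D(c=6)]
  18. access O: HIT, count now 6. Cache: [R(c=3) F(c=3) D(c=6) O(c=6)]
  19. access O: HIT, count now 7. Cache: [R(c=3) F(c=3) D(c=6) O(c=7)]
  20. access R: HIT, count now 4. Cache: [F(c=3) R(c=4) D(c=6) O(c=7)]
  21. access R: HIT, count now 5. Cache: [F(c=3) R(c=5) D(c=6) O(c=7)]
  22. access D: HIT, count now 7. Cache: [F(c=3) R(c=5) O(c=7) D(c=7)]
  23. access D: HIT, count now 8. Cache: [F(c=3) R(c=5) O(c=7) D(c=8)]
  24. access Z: MISS. Cache: [Z(c=1) F(c=3) R(c=5) O(c=7) D(c=8)]
  25. access O: HIT, count now 8. Cache: [Z(c=1) F(c=3) R(c=5) D(c=8) O(c=8)]
  26. access Z: HIT, count now 2. Cache: [Z(c=2) F(c=3) R(c=5) D(c=8) O(c=8)]
  27. access F: HIT, count now 4. Cache: [Z(c=2) F(c=4) R(c=5) D(c=8) O(c=8)]
  28. access D: HIT, count now 9. Cache: [Z(c=2) F(c=4) R(c=5) O(c=8) D(c=9)]
  29. access Z: HIT, count now 3. Cache: [Z(c=3) F(c=4) R(c=5) O(c=8) D(c=9)]
  30. access D: HIT, count now 10. Cache: [Z(c=3) F(c=4) R(c=5) O(c=8) D(c=10)]
Total: 25 hits, 5 misses, 0 evictions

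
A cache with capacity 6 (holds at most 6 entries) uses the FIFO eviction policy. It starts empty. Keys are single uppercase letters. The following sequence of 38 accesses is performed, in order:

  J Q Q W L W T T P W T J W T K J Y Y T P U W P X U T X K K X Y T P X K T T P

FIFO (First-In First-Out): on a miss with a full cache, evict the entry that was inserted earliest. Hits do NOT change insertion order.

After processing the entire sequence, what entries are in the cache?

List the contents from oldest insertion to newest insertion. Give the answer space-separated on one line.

Answer: U W X T K P

Derivation:
FIFO simulation (capacity=6):
  1. access J: MISS. Cache (old->new): [J]
  2. access Q: MISS. Cache (old->new): [J Q]
  3. access Q: HIT. Cache (old->new): [J Q]
  4. access W: MISS. Cache (old->new): [J Q W]
  5. access L: MISS. Cache (old->new): [J Q W L]
  6. access W: HIT. Cache (old->new): [J Q W L]
  7. access T: MISS. Cache (old->new): [J Q W L T]
  8. access T: HIT. Cache (old->new): [J Q W L T]
  9. access P: MISS. Cache (old->new): [J Q W L T P]
  10. access W: HIT. Cache (old->new): [J Q W L T P]
  11. access T: HIT. Cache (old->new): [J Q W L T P]
  12. access J: HIT. Cache (old->new): [J Q W L T P]
  13. access W: HIT. Cache (old->new): [J Q W L T P]
  14. access T: HIT. Cache (old->new): [J Q W L T P]
  15. access K: MISS, evict J. Cache (old->new): [Q W L T P K]
  16. access J: MISS, evict Q. Cache (old->new): [W L T P K J]
  17. access Y: MISS, evict W. Cache (old->new): [L T P K J Y]
  18. access Y: HIT. Cache (old->new): [L T P K J Y]
  19. access T: HIT. Cache (old->new): [L T P K J Y]
  20. access P: HIT. Cache (old->new): [L T P K J Y]
  21. access U: MISS, evict L. Cache (old->new): [T P K J Y U]
  22. access W: MISS, evict T. Cache (old->new): [P K J Y U W]
  23. access P: HIT. Cache (old->new): [P K J Y U W]
  24. access X: MISS, evict P. Cache (old->new): [K J Y U W X]
  25. access U: HIT. Cache (old->new): [K J Y U W X]
  26. access T: MISS, evict K. Cache (old->new): [J Y U W X T]
  27. access X: HIT. Cache (old->new): [J Y U W X T]
  28. access K: MISS, evict J. Cache (old->new): [Y U W X T K]
  29. access K: HIT. Cache (old->new): [Y U W X T K]
  30. access X: HIT. Cache (old->new): [Y U W X T K]
  31. access Y: HIT. Cache (old->new): [Y U W X T K]
  32. access T: HIT. Cache (old->new): [Y U W X T K]
  33. access P: MISS, evict Y. Cache (old->new): [U W X T K P]
  34. access X: HIT. Cache (old->new): [U W X T K P]
  35. access K: HIT. Cache (old->new): [U W X T K P]
  36. access T: HIT. Cache (old->new): [U W X T K P]
  37. access T: HIT. Cache (old->new): [U W X T K P]
  38. access P: HIT. Cache (old->new): [U W X T K P]
Total: 23 hits, 15 misses, 9 evictions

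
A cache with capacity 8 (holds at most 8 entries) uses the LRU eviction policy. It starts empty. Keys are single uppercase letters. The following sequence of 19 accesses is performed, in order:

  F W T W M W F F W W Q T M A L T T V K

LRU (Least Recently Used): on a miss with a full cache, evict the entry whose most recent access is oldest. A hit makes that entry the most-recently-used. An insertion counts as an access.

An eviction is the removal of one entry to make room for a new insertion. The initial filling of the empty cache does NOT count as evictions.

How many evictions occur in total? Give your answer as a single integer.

Answer: 1

Derivation:
LRU simulation (capacity=8):
  1. access F: MISS. Cache (LRU->MRU): [F]
  2. access W: MISS. Cache (LRU->MRU): [F W]
  3. access T: MISS. Cache (LRU->MRU): [F W T]
  4. access W: HIT. Cache (LRU->MRU): [F T W]
  5. access M: MISS. Cache (LRU->MRU): [F T W M]
  6. access W: HIT. Cache (LRU->MRU): [F T M W]
  7. access F: HIT. Cache (LRU->MRU): [T M W F]
  8. access F: HIT. Cache (LRU->MRU): [T M W F]
  9. access W: HIT. Cache (LRU->MRU): [T M F W]
  10. access W: HIT. Cache (LRU->MRU): [T M F W]
  11. access Q: MISS. Cache (LRU->MRU): [T M F W Q]
  12. access T: HIT. Cache (LRU->MRU): [M F W Q T]
  13. access M: HIT. Cache (LRU->MRU): [F W Q T M]
  14. access A: MISS. Cache (LRU->MRU): [F W Q T M A]
  15. access L: MISS. Cache (LRU->MRU): [F W Q T M A L]
  16. access T: HIT. Cache (LRU->MRU): [F W Q M A L T]
  17. access T: HIT. Cache (LRU->MRU): [F W Q M A L T]
  18. access V: MISS. Cache (LRU->MRU): [F W Q M A L T V]
  19. access K: MISS, evict F. Cache (LRU->MRU): [W Q M A L T V K]
Total: 10 hits, 9 misses, 1 evictions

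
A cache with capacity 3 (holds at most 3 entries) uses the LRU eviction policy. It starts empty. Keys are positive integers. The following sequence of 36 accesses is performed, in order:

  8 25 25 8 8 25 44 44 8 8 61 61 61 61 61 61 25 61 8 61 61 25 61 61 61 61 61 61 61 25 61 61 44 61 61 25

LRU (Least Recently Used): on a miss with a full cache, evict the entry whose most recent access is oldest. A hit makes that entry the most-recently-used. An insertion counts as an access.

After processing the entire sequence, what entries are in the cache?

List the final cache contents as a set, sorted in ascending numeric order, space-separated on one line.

Answer: 25 44 61

Derivation:
LRU simulation (capacity=3):
  1. access 8: MISS. Cache (LRU->MRU): [8]
  2. access 25: MISS. Cache (LRU->MRU): [8 25]
  3. access 25: HIT. Cache (LRU->MRU): [8 25]
  4. access 8: HIT. Cache (LRU->MRU): [25 8]
  5. access 8: HIT. Cache (LRU->MRU): [25 8]
  6. access 25: HIT. Cache (LRU->MRU): [8 25]
  7. access 44: MISS. Cache (LRU->MRU): [8 25 44]
  8. access 44: HIT. Cache (LRU->MRU): [8 25 44]
  9. access 8: HIT. Cache (LRU->MRU): [25 44 8]
  10. access 8: HIT. Cache (LRU->MRU): [25 44 8]
  11. access 61: MISS, evict 25. Cache (LRU->MRU): [44 8 61]
  12. access 61: HIT. Cache (LRU->MRU): [44 8 61]
  13. access 61: HIT. Cache (LRU->MRU): [44 8 61]
  14. access 61: HIT. Cache (LRU->MRU): [44 8 61]
  15. access 61: HIT. Cache (LRU->MRU): [44 8 61]
  16. access 61: HIT. Cache (LRU->MRU): [44 8 61]
  17. access 25: MISS, evict 44. Cache (LRU->MRU): [8 61 25]
  18. access 61: HIT. Cache (LRU->MRU): [8 25 61]
  19. access 8: HIT. Cache (LRU->MRU): [25 61 8]
  20. access 61: HIT. Cache (LRU->MRU): [25 8 61]
  21. access 61: HIT. Cache (LRU->MRU): [25 8 61]
  22. access 25: HIT. Cache (LRU->MRU): [8 61 25]
  23. access 61: HIT. Cache (LRU->MRU): [8 25 61]
  24. access 61: HIT. Cache (LRU->MRU): [8 25 61]
  25. access 61: HIT. Cache (LRU->MRU): [8 25 61]
  26. access 61: HIT. Cache (LRU->MRU): [8 25 61]
  27. access 61: HIT. Cache (LRU->MRU): [8 25 61]
  28. access 61: HIT. Cache (LRU->MRU): [8 25 61]
  29. access 61: HIT. Cache (LRU->MRU): [8 25 61]
  30. access 25: HIT. Cache (LRU->MRU): [8 61 25]
  31. access 61: HIT. Cache (LRU->MRU): [8 25 61]
  32. access 61: HIT. Cache (LRU->MRU): [8 25 61]
  33. access 44: MISS, evict 8. Cache (LRU->MRU): [25 61 44]
  34. access 61: HIT. Cache (LRU->MRU): [25 44 61]
  35. access 61: HIT. Cache (LRU->MRU): [25 44 61]
  36. access 25: HIT. Cache (LRU->MRU): [44 61 25]
Total: 30 hits, 6 misses, 3 evictions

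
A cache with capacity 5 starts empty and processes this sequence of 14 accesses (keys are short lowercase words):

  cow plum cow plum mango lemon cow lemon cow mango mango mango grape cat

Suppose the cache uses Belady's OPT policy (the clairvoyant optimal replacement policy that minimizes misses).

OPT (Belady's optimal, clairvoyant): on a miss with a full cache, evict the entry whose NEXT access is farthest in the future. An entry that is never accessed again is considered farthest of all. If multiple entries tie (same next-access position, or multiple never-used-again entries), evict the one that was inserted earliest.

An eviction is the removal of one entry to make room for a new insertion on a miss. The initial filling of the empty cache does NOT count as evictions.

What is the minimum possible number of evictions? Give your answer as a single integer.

Answer: 1

Derivation:
OPT (Belady) simulation (capacity=5):
  1. access cow: MISS. Cache: [cow]
  2. access plum: MISS. Cache: [cow plum]
  3. access cow: HIT. Next use of cow: step 7. Cache: [cow plum]
  4. access plum: HIT. Next use of plum: never. Cache: [cow plum]
  5. access mango: MISS. Cache: [cow plum mango]
  6. access lemon: MISS. Cache: [cow plum mango lemon]
  7. access cow: HIT. Next use of cow: step 9. Cache: [cow plum mango lemon]
  8. access lemon: HIT. Next use of lemon: never. Cache: [cow plum mango lemon]
  9. access cow: HIT. Next use of cow: never. Cache: [cow plum mango lemon]
  10. access mango: HIT. Next use of mango: step 11. Cache: [cow plum mango lemon]
  11. access mango: HIT. Next use of mango: step 12. Cache: [cow plum mango lemon]
  12. access mango: HIT. Next use of mango: never. Cache: [cow plum mango lemon]
  13. access grape: MISS. Cache: [cow plum mango lemon grape]
  14. access cat: MISS, evict cow (next use: never). Cache: [plum mango lemon grape cat]
Total: 8 hits, 6 misses, 1 evictions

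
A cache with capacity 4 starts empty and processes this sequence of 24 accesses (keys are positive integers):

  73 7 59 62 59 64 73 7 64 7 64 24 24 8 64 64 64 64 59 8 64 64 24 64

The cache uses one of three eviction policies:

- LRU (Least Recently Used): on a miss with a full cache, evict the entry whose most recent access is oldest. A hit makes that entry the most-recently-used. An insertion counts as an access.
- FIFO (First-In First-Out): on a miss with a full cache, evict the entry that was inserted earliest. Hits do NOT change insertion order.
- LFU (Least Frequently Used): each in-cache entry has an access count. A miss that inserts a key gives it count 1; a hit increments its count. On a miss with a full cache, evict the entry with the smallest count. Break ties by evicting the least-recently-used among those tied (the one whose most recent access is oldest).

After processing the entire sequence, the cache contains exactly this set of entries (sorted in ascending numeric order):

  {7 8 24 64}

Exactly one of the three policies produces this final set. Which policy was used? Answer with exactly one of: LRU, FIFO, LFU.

Simulating under each policy and comparing final sets:
  LRU: final set = {8 24 59 64} -> differs
  FIFO: final set = {8 24 59 64} -> differs
  LFU: final set = {7 8 24 64} -> MATCHES target
Only LFU produces the target set.

Answer: LFU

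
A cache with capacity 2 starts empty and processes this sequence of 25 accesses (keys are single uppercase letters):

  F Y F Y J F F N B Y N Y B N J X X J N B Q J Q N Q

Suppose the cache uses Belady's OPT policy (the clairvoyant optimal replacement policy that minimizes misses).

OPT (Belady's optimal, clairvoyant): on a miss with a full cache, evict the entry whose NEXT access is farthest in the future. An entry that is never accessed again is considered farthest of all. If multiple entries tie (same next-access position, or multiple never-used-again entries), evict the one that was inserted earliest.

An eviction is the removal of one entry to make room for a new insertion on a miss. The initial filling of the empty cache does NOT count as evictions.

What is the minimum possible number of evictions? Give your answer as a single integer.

Answer: 11

Derivation:
OPT (Belady) simulation (capacity=2):
  1. access F: MISS. Cache: [F]
  2. access Y: MISS. Cache: [F Y]
  3. access F: HIT. Next use of F: step 6. Cache: [F Y]
  4. access Y: HIT. Next use of Y: step 10. Cache: [F Y]
  5. access J: MISS, evict Y (next use: step 10). Cache: [F J]
  6. access F: HIT. Next use of F: step 7. Cache: [F J]
  7. access F: HIT. Next use of F: never. Cache: [F J]
  8. access N: MISS, evict F (next use: never). Cache: [J N]
  9. access B: MISS, evict J (next use: step 15). Cache: [N B]
  10. access Y: MISS, evict B (next use: step 13). Cache: [N Y]
  11. access N: HIT. Next use of N: step 14. Cache: [N Y]
  12. access Y: HIT. Next use of Y: never. Cache: [N Y]
  13. access B: MISS, evict Y (next use: never). Cache: [N B]
  14. access N: HIT. Next use of N: step 19. Cache: [N B]
  15. access J: MISS, evict B (next use: step 20). Cache: [N J]
  16. access X: MISS, evict N (next use: step 19). Cache: [J X]
  17. access X: HIT. Next use of X: never. Cache: [J X]
  18. access J: HIT. Next use of J: step 22. Cache: [J X]
  19. access N: MISS, evict X (next use: never). Cache: [J N]
  20. access B: MISS, evict N (next use: step 24). Cache: [J B]
  21. access Q: MISS, evict B (next use: never). Cache: [J Q]
  22. access J: HIT. Next use of J: never. Cache: [J Q]
  23. access Q: HIT. Next use of Q: step 25. Cache: [J Q]
  24. access N: MISS, evict J (next use: never). Cache: [Q N]
  25. access Q: HIT. Next use of Q: never. Cache: [Q N]
Total: 12 hits, 13 misses, 11 evictions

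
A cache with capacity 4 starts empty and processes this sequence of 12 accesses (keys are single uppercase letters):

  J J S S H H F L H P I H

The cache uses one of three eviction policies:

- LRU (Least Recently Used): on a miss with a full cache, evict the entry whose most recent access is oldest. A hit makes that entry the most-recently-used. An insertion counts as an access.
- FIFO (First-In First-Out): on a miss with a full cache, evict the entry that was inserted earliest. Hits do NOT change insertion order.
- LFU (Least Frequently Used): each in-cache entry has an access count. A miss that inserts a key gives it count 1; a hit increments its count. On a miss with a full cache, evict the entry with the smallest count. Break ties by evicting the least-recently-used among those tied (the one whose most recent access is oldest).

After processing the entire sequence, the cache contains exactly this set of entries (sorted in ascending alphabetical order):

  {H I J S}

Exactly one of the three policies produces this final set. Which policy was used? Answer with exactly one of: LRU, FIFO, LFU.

Simulating under each policy and comparing final sets:
  LRU: final set = {H I L P} -> differs
  FIFO: final set = {H I L P} -> differs
  LFU: final set = {H I J S} -> MATCHES target
Only LFU produces the target set.

Answer: LFU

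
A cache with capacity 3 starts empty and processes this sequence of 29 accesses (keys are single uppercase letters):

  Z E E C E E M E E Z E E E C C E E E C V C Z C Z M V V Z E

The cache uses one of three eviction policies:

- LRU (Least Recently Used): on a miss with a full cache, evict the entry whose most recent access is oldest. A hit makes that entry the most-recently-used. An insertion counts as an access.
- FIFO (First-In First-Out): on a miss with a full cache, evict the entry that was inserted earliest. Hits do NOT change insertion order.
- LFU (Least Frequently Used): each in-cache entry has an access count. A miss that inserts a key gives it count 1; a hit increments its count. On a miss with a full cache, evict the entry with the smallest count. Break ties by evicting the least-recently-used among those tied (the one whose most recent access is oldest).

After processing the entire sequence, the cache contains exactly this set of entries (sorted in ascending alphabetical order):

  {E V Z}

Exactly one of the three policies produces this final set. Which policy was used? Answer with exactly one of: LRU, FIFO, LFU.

Answer: LRU

Derivation:
Simulating under each policy and comparing final sets:
  LRU: final set = {E V Z} -> MATCHES target
  FIFO: final set = {E M Z} -> differs
  LFU: final set = {C E Z} -> differs
Only LRU produces the target set.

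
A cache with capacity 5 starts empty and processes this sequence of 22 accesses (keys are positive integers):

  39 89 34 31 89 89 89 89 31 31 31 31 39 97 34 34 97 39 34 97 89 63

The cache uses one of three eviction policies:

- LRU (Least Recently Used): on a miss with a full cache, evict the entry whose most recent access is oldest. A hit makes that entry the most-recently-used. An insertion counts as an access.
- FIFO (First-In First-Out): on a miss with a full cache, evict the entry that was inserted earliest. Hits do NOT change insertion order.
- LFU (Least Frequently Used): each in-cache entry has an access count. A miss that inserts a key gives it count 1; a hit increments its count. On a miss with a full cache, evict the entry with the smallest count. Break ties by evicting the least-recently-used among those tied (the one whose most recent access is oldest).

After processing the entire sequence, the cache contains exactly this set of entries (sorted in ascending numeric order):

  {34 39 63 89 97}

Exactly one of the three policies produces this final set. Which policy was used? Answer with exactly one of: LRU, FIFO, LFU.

Simulating under each policy and comparing final sets:
  LRU: final set = {34 39 63 89 97} -> MATCHES target
  FIFO: final set = {31 34 63 89 97} -> differs
  LFU: final set = {31 34 63 89 97} -> differs
Only LRU produces the target set.

Answer: LRU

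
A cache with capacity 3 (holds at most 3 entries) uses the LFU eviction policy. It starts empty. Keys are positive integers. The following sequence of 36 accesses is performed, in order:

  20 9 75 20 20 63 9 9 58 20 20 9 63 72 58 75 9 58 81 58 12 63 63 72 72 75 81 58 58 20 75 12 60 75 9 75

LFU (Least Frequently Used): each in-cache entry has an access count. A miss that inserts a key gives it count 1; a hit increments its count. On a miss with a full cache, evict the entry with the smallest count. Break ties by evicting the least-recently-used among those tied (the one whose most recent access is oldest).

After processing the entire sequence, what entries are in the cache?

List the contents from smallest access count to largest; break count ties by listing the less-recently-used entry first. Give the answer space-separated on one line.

Answer: 75 9 20

Derivation:
LFU simulation (capacity=3):
  1. access 20: MISS. Cache: [20(c=1)]
  2. access 9: MISS. Cache: [20(c=1) 9(c=1)]
  3. access 75: MISS. Cache: [20(c=1) 9(c=1) 75(c=1)]
  4. access 20: HIT, count now 2. Cache: [9(c=1) 75(c=1) 20(c=2)]
  5. access 20: HIT, count now 3. Cache: [9(c=1) 75(c=1) 20(c=3)]
  6. access 63: MISS, evict 9(c=1). Cache: [75(c=1) 63(c=1) 20(c=3)]
  7. access 9: MISS, evict 75(c=1). Cache: [63(c=1) 9(c=1) 20(c=3)]
  8. access 9: HIT, count now 2. Cache: [63(c=1) 9(c=2) 20(c=3)]
  9. access 58: MISS, evict 63(c=1). Cache: [58(c=1) 9(c=2) 20(c=3)]
  10. access 20: HIT, count now 4. Cache: [58(c=1) 9(c=2) 20(c=4)]
  11. access 20: HIT, count now 5. Cache: [58(c=1) 9(c=2) 20(c=5)]
  12. access 9: HIT, count now 3. Cache: [58(c=1) 9(c=3) 20(c=5)]
  13. access 63: MISS, evict 58(c=1). Cache: [63(c=1) 9(c=3) 20(c=5)]
  14. access 72: MISS, evict 63(c=1). Cache: [72(c=1) 9(c=3) 20(c=5)]
  15. access 58: MISS, evict 72(c=1). Cache: [58(c=1) 9(c=3) 20(c=5)]
  16. access 75: MISS, evict 58(c=1). Cache: [75(c=1) 9(c=3) 20(c=5)]
  17. access 9: HIT, count now 4. Cache: [75(c=1) 9(c=4) 20(c=5)]
  18. access 58: MISS, evict 75(c=1). Cache: [58(c=1) 9(c=4) 20(c=5)]
  19. access 81: MISS, evict 58(c=1). Cache: [81(c=1) 9(c=4) 20(c=5)]
  20. access 58: MISS, evict 81(c=1). Cache: [58(c=1) 9(c=4) 20(c=5)]
  21. access 12: MISS, evict 58(c=1). Cache: [12(c=1) 9(c=4) 20(c=5)]
  22. access 63: MISS, evict 12(c=1). Cache: [63(c=1) 9(c=4) 20(c=5)]
  23. access 63: HIT, count now 2. Cache: [63(c=2) 9(c=4) 20(c=5)]
  24. access 72: MISS, evict 63(c=2). Cache: [72(c=1) 9(c=4) 20(c=5)]
  25. access 72: HIT, count now 2. Cache: [72(c=2) 9(c=4) 20(c=5)]
  26. access 75: MISS, evict 72(c=2). Cache: [75(c=1) 9(c=4) 20(c=5)]
  27. access 81: MISS, evict 75(c=1). Cache: [81(c=1) 9(c=4) 20(c=5)]
  28. access 58: MISS, evict 81(c=1). Cache: [58(c=1) 9(c=4) 20(c=5)]
  29. access 58: HIT, count now 2. Cache: [58(c=2) 9(c=4) 20(c=5)]
  30. access 20: HIT, count now 6. Cache: [58(c=2) 9(c=4) 20(c=6)]
  31. access 75: MISS, evict 58(c=2). Cache: [75(c=1) 9(c=4) 20(c=6)]
  32. access 12: MISS, evict 75(c=1). Cache: [12(c=1) 9(c=4) 20(c=6)]
  33. access 60: MISS, evict 12(c=1). Cache: [60(c=1) 9(c=4) 20(c=6)]
  34. access 75: MISS, evict 60(c=1). Cache: [75(c=1) 9(c=4) 20(c=6)]
  35. access 9: HIT, count now 5. Cache: [75(c=1) 9(c=5) 20(c=6)]
  36. access 75: HIT, count now 2. Cache: [75(c=2) 9(c=5) 20(c=6)]
Total: 13 hits, 23 misses, 20 evictions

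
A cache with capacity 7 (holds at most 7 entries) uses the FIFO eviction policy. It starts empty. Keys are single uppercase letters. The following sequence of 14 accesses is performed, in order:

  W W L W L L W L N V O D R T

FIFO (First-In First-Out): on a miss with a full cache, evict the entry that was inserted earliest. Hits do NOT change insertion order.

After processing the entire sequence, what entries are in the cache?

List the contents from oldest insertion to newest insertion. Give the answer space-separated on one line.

Answer: L N V O D R T

Derivation:
FIFO simulation (capacity=7):
  1. access W: MISS. Cache (old->new): [W]
  2. access W: HIT. Cache (old->new): [W]
  3. access L: MISS. Cache (old->new): [W L]
  4. access W: HIT. Cache (old->new): [W L]
  5. access L: HIT. Cache (old->new): [W L]
  6. access L: HIT. Cache (old->new): [W L]
  7. access W: HIT. Cache (old->new): [W L]
  8. access L: HIT. Cache (old->new): [W L]
  9. access N: MISS. Cache (old->new): [W L N]
  10. access V: MISS. Cache (old->new): [W L N V]
  11. access O: MISS. Cache (old->new): [W L N V O]
  12. access D: MISS. Cache (old->new): [W L N V O D]
  13. access R: MISS. Cache (old->new): [W L N V O D R]
  14. access T: MISS, evict W. Cache (old->new): [L N V O D R T]
Total: 6 hits, 8 misses, 1 evictions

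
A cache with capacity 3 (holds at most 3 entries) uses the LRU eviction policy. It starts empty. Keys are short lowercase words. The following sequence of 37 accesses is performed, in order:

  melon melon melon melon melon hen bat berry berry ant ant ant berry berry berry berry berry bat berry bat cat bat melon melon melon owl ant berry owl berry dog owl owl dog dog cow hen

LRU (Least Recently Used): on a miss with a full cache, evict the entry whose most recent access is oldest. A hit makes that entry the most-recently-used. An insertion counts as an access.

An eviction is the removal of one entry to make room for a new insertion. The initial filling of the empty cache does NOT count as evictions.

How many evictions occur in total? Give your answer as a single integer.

LRU simulation (capacity=3):
  1. access melon: MISS. Cache (LRU->MRU): [melon]
  2. access melon: HIT. Cache (LRU->MRU): [melon]
  3. access melon: HIT. Cache (LRU->MRU): [melon]
  4. access melon: HIT. Cache (LRU->MRU): [melon]
  5. access melon: HIT. Cache (LRU->MRU): [melon]
  6. access hen: MISS. Cache (LRU->MRU): [melon hen]
  7. access bat: MISS. Cache (LRU->MRU): [melon hen bat]
  8. access berry: MISS, evict melon. Cache (LRU->MRU): [hen bat berry]
  9. access berry: HIT. Cache (LRU->MRU): [hen bat berry]
  10. access ant: MISS, evict hen. Cache (LRU->MRU): [bat berry ant]
  11. access ant: HIT. Cache (LRU->MRU): [bat berry ant]
  12. access ant: HIT. Cache (LRU->MRU): [bat berry ant]
  13. access berry: HIT. Cache (LRU->MRU): [bat ant berry]
  14. access berry: HIT. Cache (LRU->MRU): [bat ant berry]
  15. access berry: HIT. Cache (LRU->MRU): [bat ant berry]
  16. access berry: HIT. Cache (LRU->MRU): [bat ant berry]
  17. access berry: HIT. Cache (LRU->MRU): [bat ant berry]
  18. access bat: HIT. Cache (LRU->MRU): [ant berry bat]
  19. access berry: HIT. Cache (LRU->MRU): [ant bat berry]
  20. access bat: HIT. Cache (LRU->MRU): [ant berry bat]
  21. access cat: MISS, evict ant. Cache (LRU->MRU): [berry bat cat]
  22. access bat: HIT. Cache (LRU->MRU): [berry cat bat]
  23. access melon: MISS, evict berry. Cache (LRU->MRU): [cat bat melon]
  24. access melon: HIT. Cache (LRU->MRU): [cat bat melon]
  25. access melon: HIT. Cache (LRU->MRU): [cat bat melon]
  26. access owl: MISS, evict cat. Cache (LRU->MRU): [bat melon owl]
  27. access ant: MISS, evict bat. Cache (LRU->MRU): [melon owl ant]
  28. access berry: MISS, evict melon. Cache (LRU->MRU): [owl ant berry]
  29. access owl: HIT. Cache (LRU->MRU): [ant berry owl]
  30. access berry: HIT. Cache (LRU->MRU): [ant owl berry]
  31. access dog: MISS, evict ant. Cache (LRU->MRU): [owl berry dog]
  32. access owl: HIT. Cache (LRU->MRU): [berry dog owl]
  33. access owl: HIT. Cache (LRU->MRU): [berry dog owl]
  34. access dog: HIT. Cache (LRU->MRU): [berry owl dog]
  35. access dog: HIT. Cache (LRU->MRU): [berry owl dog]
  36. access cow: MISS, evict berry. Cache (LRU->MRU): [owl dog cow]
  37. access hen: MISS, evict owl. Cache (LRU->MRU): [dog cow hen]
Total: 24 hits, 13 misses, 10 evictions

Answer: 10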